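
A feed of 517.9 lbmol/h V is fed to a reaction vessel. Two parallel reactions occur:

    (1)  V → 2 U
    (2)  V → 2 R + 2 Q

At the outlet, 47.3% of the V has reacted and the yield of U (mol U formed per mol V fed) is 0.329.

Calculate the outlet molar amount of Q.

320 lbmol/h

Yield of U: 2ξ₁ / 517.9 = 0.329 → ξ₁ = 85.19 lbmol/h.
Conversion of V: 1ξ₁ + 1ξ₂ = 0.473 × 517.9 = 245 → ξ₂ = 159.8 lbmol/h.
Outlet amounts (n = n₀ + Σ ν·ξ):
  V: 517.9 − 1(85.19) − 1(159.8) = 272.9
  U: 0 + 2(85.19) = 170.4
  R: 0 + 2(159.8) = 319.5
  Q: 0 + 2(159.8) = 319.5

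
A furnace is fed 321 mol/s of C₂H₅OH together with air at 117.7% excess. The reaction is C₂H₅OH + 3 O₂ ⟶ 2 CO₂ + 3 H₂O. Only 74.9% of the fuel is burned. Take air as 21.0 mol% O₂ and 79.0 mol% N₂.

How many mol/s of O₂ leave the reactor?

1380 mol/s

Stoichiometric O₂ = 3 × 321 = 963 mol/s; O₂ fed = 963 × 2.177 = 2096 mol/s.
N₂ fed = 2096 × 79/21 = 7887 mol/s.
Fuel reacted = 0.749 × 321 → ξ = 240.4 mol/s.
Outlet (n = n₀ + ν ξ):
  C₂H₅OH: 321 − 1(240.4) = 80.57
  O₂: 2096 − 3(240.4) = 1375
  N₂: 7887 (inert)
  CO₂: 0 + 2(240.4) = 480.9
  H₂O: 0 + 3(240.4) = 721.3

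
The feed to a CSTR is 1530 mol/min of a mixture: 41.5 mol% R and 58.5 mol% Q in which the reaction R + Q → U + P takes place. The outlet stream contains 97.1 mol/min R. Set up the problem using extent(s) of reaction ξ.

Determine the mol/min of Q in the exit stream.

357 mol/min

For R: n = n₀ − 1ξ → 97.1 = 635 − 1ξ, giving ξ = 537.9 mol/min.
Outlet amounts (n = n₀ + ν ξ):
  R: 635 − 1(537.9) = 97.1
  Q: 895 − 1(537.9) = 357.2
  U: 0 + 1(537.9) = 537.9
  P: 0 + 1(537.9) = 537.9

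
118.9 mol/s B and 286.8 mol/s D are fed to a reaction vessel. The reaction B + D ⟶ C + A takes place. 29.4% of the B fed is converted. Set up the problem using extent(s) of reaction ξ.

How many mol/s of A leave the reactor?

B reacted = 0.294 × 118.9 = 34.96 mol/s; ν_B = −1, so ξ = 34.96/1 = 34.96 mol/s.
Outlet amounts (n = n₀ + ν ξ):
  B: 118.9 − 1(34.96) = 83.94
  D: 286.8 − 1(34.96) = 251.8
  C: 0 + 1(34.96) = 34.96
  A: 0 + 1(34.96) = 34.96

35 mol/s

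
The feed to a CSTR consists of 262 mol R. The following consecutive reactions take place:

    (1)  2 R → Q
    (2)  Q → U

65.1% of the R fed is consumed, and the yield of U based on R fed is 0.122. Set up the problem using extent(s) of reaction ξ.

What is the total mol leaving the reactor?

177 mol

Conversion of R: R consumed = 2ξ₁ = 0.651 × 262 → ξ₁ = 85.28 mol.
Yield of U: 1ξ₂ / 262 = 0.122 → ξ₂ = 31.96 mol.
Outlet amounts (n = n₀ + Σ ν·ξ):
  R: 262 − 2(85.28) = 91.44
  Q: 0 + 1(85.28) − 1(31.96) = 53.32
  U: 0 + 1(31.96) = 31.96
Total out = 91.44 + 53.32 + 31.96 = 176.7 mol.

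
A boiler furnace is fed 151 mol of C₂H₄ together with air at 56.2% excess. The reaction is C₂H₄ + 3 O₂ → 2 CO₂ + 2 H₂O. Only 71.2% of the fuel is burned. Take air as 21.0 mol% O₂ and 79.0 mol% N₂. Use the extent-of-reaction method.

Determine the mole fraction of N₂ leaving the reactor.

0.756

Stoichiometric O₂ = 3 × 151 = 453 mol; O₂ fed = 453 × 1.562 = 707.6 mol.
N₂ fed = 707.6 × 79/21 = 2662 mol.
Fuel reacted = 0.712 × 151 → ξ = 107.5 mol.
Outlet (n = n₀ + ν ξ):
  C₂H₄: 151 − 1(107.5) = 43.49
  O₂: 707.6 − 3(107.5) = 385.1
  N₂: 2662 (inert)
  CO₂: 0 + 2(107.5) = 215
  H₂O: 0 + 2(107.5) = 215
Total out = 3520 mol; y_N₂ = 2662 / 3520 = 0.7561.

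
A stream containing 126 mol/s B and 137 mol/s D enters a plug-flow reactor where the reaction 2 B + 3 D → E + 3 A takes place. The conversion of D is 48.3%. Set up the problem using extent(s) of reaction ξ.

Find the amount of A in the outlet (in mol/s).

D reacted = 0.483 × 137 = 66.17 mol/s; ν_D = −3, so ξ = 66.17/3 = 22.06 mol/s.
Outlet amounts (n = n₀ + ν ξ):
  B: 126 − 2(22.06) = 81.89
  D: 137 − 3(22.06) = 70.83
  E: 0 + 1(22.06) = 22.06
  A: 0 + 3(22.06) = 66.17

66.2 mol/s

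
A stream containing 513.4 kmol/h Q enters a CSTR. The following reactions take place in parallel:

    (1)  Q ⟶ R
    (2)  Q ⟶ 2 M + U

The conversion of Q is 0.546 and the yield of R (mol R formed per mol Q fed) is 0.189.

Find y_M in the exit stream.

0.417

Yield of R: 1ξ₁ / 513.4 = 0.189 → ξ₁ = 97.03 kmol/h.
Conversion of Q: 1ξ₁ + 1ξ₂ = 0.546 × 513.4 = 280.3 → ξ₂ = 183.3 kmol/h.
Outlet amounts (n = n₀ + Σ ν·ξ):
  Q: 513.4 − 1(97.03) − 1(183.3) = 233.1
  R: 0 + 1(97.03) = 97.03
  M: 0 + 2(183.3) = 366.6
  U: 0 + 1(183.3) = 183.3
Total out = 880 kmol/h; y_M = 366.6 / 880 = 0.4166.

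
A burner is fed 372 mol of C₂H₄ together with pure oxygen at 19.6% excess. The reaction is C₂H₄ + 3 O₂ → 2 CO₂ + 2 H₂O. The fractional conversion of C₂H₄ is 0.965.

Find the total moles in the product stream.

1710 mol

Stoichiometric O₂ = 3 × 372 = 1116 mol; O₂ fed = 1116 × 1.196 = 1335 mol.
Fuel reacted = 0.965 × 372 → ξ = 359 mol.
Outlet (n = n₀ + ν ξ):
  C₂H₄: 372 − 1(359) = 13.02
  O₂: 1335 − 3(359) = 257.8
  CO₂: 0 + 2(359) = 718
  H₂O: 0 + 2(359) = 718
Total out = 13.02 + 257.8 + 718 + 718 = 1707 mol.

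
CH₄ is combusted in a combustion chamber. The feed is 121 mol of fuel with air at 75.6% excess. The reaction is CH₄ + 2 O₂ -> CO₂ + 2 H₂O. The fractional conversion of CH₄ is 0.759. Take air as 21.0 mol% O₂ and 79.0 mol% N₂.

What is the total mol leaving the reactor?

2140 mol

Stoichiometric O₂ = 2 × 121 = 242 mol; O₂ fed = 242 × 1.756 = 425 mol.
N₂ fed = 425 × 79/21 = 1599 mol.
Fuel reacted = 0.759 × 121 → ξ = 91.84 mol.
Outlet (n = n₀ + ν ξ):
  CH₄: 121 − 1(91.84) = 29.16
  O₂: 425 − 2(91.84) = 241.3
  N₂: 1599 (inert)
  CO₂: 0 + 1(91.84) = 91.84
  H₂O: 0 + 2(91.84) = 183.7
Total out = 29.16 + 241.3 + 1599 + 91.84 + 183.7 = 2145 mol.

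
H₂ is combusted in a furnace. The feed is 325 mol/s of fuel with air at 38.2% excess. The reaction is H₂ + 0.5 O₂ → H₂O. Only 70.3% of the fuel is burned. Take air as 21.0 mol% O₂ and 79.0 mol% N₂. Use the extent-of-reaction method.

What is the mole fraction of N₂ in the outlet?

Stoichiometric O₂ = 0.5 × 325 = 162.5 mol/s; O₂ fed = 162.5 × 1.382 = 224.6 mol/s.
N₂ fed = 224.6 × 79/21 = 844.8 mol/s.
Fuel reacted = 0.703 × 325 → ξ = 228.5 mol/s.
Outlet (n = n₀ + ν ξ):
  H₂: 325 − 1(228.5) = 96.53
  O₂: 224.6 − 0.5(228.5) = 110.3
  N₂: 844.8 (inert)
  H₂O: 0 + 1(228.5) = 228.5
Total out = 1280 mol/s; y_N₂ = 844.8 / 1280 = 0.6599.

0.66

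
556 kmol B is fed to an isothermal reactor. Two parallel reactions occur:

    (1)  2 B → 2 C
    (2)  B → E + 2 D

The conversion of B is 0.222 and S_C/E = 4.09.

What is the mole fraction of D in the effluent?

0.0802

Conversion of B: B consumed = 0.222 × 556 = 123.4 kmol = 2ξ₁ + 1ξ₂.
Selectivity: 2ξ₁ / (1ξ₂) = 4.09 → ξ₁ = 2.045 ξ₂.
Substitute: (2·2.045 + 1) ξ₂ = 123.4 → ξ₂ = 24.25 kmol, ξ₁ = 49.59 kmol.
Outlet amounts (n = n₀ + Σ ν·ξ):
  B: 556 − 2(49.59) − 1(24.25) = 432.6
  C: 0 + 2(49.59) = 99.18
  E: 0 + 1(24.25) = 24.25
  D: 0 + 2(24.25) = 48.5
Total out = 604.5 kmol; y_D = 48.5 / 604.5 = 0.08023.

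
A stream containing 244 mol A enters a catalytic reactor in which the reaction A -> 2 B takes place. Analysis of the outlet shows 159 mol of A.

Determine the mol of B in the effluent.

For A: n = n₀ − 1ξ → 159 = 244 − 1ξ, giving ξ = 85 mol.
Outlet amounts (n = n₀ + ν ξ):
  A: 244 − 1(85) = 159
  B: 0 + 2(85) = 170

170 mol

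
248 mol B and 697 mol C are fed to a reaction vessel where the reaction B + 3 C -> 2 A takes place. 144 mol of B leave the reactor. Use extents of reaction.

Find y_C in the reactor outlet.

0.522

For B: n = n₀ − 1ξ → 144 = 248 − 1ξ, giving ξ = 104 mol.
Outlet amounts (n = n₀ + ν ξ):
  B: 248 − 1(104) = 144
  C: 697 − 3(104) = 385
  A: 0 + 2(104) = 208
Total out = 737 mol; y_C = 385 / 737 = 0.5224.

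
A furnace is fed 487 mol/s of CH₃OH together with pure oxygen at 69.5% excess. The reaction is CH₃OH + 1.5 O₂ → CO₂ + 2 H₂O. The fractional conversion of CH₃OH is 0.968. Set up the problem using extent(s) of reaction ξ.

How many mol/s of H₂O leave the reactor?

Stoichiometric O₂ = 1.5 × 487 = 730.5 mol/s; O₂ fed = 730.5 × 1.695 = 1238 mol/s.
Fuel reacted = 0.968 × 487 → ξ = 471.4 mol/s.
Outlet (n = n₀ + ν ξ):
  CH₃OH: 487 − 1(471.4) = 15.58
  O₂: 1238 − 1.5(471.4) = 531.1
  CO₂: 0 + 1(471.4) = 471.4
  H₂O: 0 + 2(471.4) = 942.8

943 mol/s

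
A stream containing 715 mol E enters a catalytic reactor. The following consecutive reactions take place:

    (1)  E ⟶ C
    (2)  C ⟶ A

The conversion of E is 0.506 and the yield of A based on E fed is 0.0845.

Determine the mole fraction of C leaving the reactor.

Conversion of E: E consumed = 1ξ₁ = 0.506 × 715 → ξ₁ = 361.8 mol.
Yield of A: 1ξ₂ / 715 = 0.0845 → ξ₂ = 60.42 mol.
Outlet amounts (n = n₀ + Σ ν·ξ):
  E: 715 − 1(361.8) = 353.2
  C: 0 + 1(361.8) − 1(60.42) = 301.4
  A: 0 + 1(60.42) = 60.42
Total out = 715 mol; y_C = 301.4 / 715 = 0.4215.

0.421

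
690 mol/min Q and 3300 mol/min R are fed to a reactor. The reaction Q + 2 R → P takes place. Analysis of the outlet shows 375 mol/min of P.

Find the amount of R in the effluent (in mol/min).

For P: n = n₀ + 1ξ → 375 = 0 + 1ξ, giving ξ = 375 mol/min.
Outlet amounts (n = n₀ + ν ξ):
  Q: 690 − 1(375) = 315
  R: 3300 − 2(375) = 2550
  P: 0 + 1(375) = 375

2550 mol/min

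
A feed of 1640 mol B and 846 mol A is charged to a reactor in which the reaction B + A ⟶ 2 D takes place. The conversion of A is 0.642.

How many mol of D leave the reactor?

A reacted = 0.642 × 846 = 543.1 mol; ν_A = −1, so ξ = 543.1/1 = 543.1 mol.
Outlet amounts (n = n₀ + ν ξ):
  B: 1640 − 1(543.1) = 1097
  A: 846 − 1(543.1) = 302.9
  D: 0 + 2(543.1) = 1086

1090 mol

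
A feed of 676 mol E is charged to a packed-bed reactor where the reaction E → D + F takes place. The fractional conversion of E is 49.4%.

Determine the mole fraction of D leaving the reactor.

0.331

E reacted = 0.494 × 676 = 333.9 mol; ν_E = −1, so ξ = 333.9/1 = 333.9 mol.
Outlet amounts (n = n₀ + ν ξ):
  E: 676 − 1(333.9) = 342.1
  D: 0 + 1(333.9) = 333.9
  F: 0 + 1(333.9) = 333.9
Total out = 1010 mol; y_D = 333.9 / 1010 = 0.3307.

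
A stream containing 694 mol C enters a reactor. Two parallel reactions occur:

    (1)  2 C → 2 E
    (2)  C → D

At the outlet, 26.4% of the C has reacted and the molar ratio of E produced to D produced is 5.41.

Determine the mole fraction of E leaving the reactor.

0.223

Conversion of C: C consumed = 0.264 × 694 = 183.2 mol = 2ξ₁ + 1ξ₂.
Selectivity: 2ξ₁ / (1ξ₂) = 5.41 → ξ₁ = 2.705 ξ₂.
Substitute: (2·2.705 + 1) ξ₂ = 183.2 → ξ₂ = 28.58 mol, ξ₁ = 77.32 mol.
Outlet amounts (n = n₀ + Σ ν·ξ):
  C: 694 − 2(77.32) − 1(28.58) = 510.8
  E: 0 + 2(77.32) = 154.6
  D: 0 + 1(28.58) = 28.58
Total out = 694 mol; y_E = 154.6 / 694 = 0.2228.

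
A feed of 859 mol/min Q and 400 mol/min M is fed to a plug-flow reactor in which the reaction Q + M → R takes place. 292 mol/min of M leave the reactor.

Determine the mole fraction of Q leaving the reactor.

0.652

For M: n = n₀ − 1ξ → 292 = 400 − 1ξ, giving ξ = 108 mol/min.
Outlet amounts (n = n₀ + ν ξ):
  Q: 859 − 1(108) = 751
  M: 400 − 1(108) = 292
  R: 0 + 1(108) = 108
Total out = 1151 mol/min; y_Q = 751 / 1151 = 0.6525.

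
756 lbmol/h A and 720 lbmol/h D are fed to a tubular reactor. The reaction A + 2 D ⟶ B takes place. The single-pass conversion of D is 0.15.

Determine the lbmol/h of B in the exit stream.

54 lbmol/h

D reacted = 0.15 × 720 = 108 lbmol/h; ν_D = −2, so ξ = 108/2 = 54 lbmol/h.
Outlet amounts (n = n₀ + ν ξ):
  A: 756 − 1(54) = 702
  D: 720 − 2(54) = 612
  B: 0 + 1(54) = 54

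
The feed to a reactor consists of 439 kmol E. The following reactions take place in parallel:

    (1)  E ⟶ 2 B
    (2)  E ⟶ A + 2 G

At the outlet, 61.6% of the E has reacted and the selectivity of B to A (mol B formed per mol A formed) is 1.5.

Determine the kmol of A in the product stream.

155 kmol

Conversion of E: E consumed = 0.616 × 439 = 270.4 kmol = 1ξ₁ + 1ξ₂.
Selectivity: 2ξ₁ / (1ξ₂) = 1.5 → ξ₁ = 0.75 ξ₂.
Substitute: (1·0.75 + 1) ξ₂ = 270.4 → ξ₂ = 154.5 kmol, ξ₁ = 115.9 kmol.
Outlet amounts (n = n₀ + Σ ν·ξ):
  E: 439 − 1(115.9) − 1(154.5) = 168.6
  B: 0 + 2(115.9) = 231.8
  A: 0 + 1(154.5) = 154.5
  G: 0 + 2(154.5) = 309.1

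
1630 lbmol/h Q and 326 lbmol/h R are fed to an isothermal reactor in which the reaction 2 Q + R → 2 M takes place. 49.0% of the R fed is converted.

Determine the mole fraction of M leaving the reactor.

0.178

R reacted = 0.49 × 326 = 159.7 lbmol/h; ν_R = −1, so ξ = 159.7/1 = 159.7 lbmol/h.
Outlet amounts (n = n₀ + ν ξ):
  Q: 1630 − 2(159.7) = 1311
  R: 326 − 1(159.7) = 166.3
  M: 0 + 2(159.7) = 319.5
Total out = 1796 lbmol/h; y_M = 319.5 / 1796 = 0.1779.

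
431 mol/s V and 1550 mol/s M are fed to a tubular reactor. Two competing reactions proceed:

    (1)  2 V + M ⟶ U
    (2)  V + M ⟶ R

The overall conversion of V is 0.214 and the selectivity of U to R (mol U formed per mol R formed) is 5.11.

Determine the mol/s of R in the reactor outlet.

8.22 mol/s

Conversion of V: V consumed = 0.214 × 431 = 92.23 mol/s = 2ξ₁ + 1ξ₂.
Selectivity: 1ξ₁ / (1ξ₂) = 5.11 → ξ₁ = 5.11 ξ₂.
Substitute: (2·5.11 + 1) ξ₂ = 92.23 → ξ₂ = 8.22 mol/s, ξ₁ = 42.01 mol/s.
Outlet amounts (n = n₀ + Σ ν·ξ):
  V: 431 − 2(42.01) − 1(8.22) = 338.8
  M: 1550 − 1(42.01) − 1(8.22) = 1500
  U: 0 + 1(42.01) = 42.01
  R: 0 + 1(8.22) = 8.22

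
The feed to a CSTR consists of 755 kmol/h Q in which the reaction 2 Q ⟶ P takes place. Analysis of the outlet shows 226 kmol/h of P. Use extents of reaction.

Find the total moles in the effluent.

529 kmol/h

For P: n = n₀ + 1ξ → 226 = 0 + 1ξ, giving ξ = 226 kmol/h.
Outlet amounts (n = n₀ + ν ξ):
  Q: 755 − 2(226) = 303
  P: 0 + 1(226) = 226
Total out = 303 + 226 = 529 kmol/h.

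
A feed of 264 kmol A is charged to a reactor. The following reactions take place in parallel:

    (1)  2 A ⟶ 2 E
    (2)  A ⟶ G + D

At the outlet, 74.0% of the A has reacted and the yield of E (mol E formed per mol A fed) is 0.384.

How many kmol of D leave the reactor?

94 kmol

Yield of E: 2ξ₁ / 264 = 0.384 → ξ₁ = 50.69 kmol.
Conversion of A: 2ξ₁ + 1ξ₂ = 0.74 × 264 = 195.4 → ξ₂ = 93.98 kmol.
Outlet amounts (n = n₀ + Σ ν·ξ):
  A: 264 − 2(50.69) − 1(93.98) = 68.64
  E: 0 + 2(50.69) = 101.4
  G: 0 + 1(93.98) = 93.98
  D: 0 + 1(93.98) = 93.98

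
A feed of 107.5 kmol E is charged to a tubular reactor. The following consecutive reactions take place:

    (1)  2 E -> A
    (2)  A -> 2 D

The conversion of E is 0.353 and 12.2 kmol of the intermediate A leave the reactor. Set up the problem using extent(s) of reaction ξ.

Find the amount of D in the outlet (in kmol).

Conversion of E: E consumed = 2ξ₁ = 0.353 × 107.5 → ξ₁ = 18.97 kmol.
A balance: n_A = 0 + 1ξ₁ − 1ξ₂ = 12.2 → ξ₂ = (1·18.97 − 12.2)/1 = 6.774 kmol.
Outlet amounts (n = n₀ + Σ ν·ξ):
  E: 107.5 − 2(18.97) = 69.55
  A: 0 + 1(18.97) − 1(6.774) = 12.2
  D: 0 + 2(6.774) = 13.55

13.5 kmol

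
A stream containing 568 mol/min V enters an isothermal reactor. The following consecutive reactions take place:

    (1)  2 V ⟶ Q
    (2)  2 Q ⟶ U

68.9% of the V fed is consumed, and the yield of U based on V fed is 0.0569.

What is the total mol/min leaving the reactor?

340 mol/min

Conversion of V: V consumed = 2ξ₁ = 0.689 × 568 → ξ₁ = 195.7 mol/min.
Yield of U: 1ξ₂ / 568 = 0.0569 → ξ₂ = 32.32 mol/min.
Outlet amounts (n = n₀ + Σ ν·ξ):
  V: 568 − 2(195.7) = 176.6
  Q: 0 + 1(195.7) − 2(32.32) = 131
  U: 0 + 1(32.32) = 32.32
Total out = 176.6 + 131 + 32.32 = 340 mol/min.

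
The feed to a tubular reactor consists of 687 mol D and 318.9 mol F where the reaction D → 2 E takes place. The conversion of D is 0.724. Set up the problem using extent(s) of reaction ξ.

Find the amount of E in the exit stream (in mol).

D reacted = 0.724 × 687 = 497.4 mol; ν_D = −1, so ξ = 497.4/1 = 497.4 mol.
Outlet amounts (n = n₀ + ν ξ):
  D: 687 − 1(497.4) = 189.6
  E: 0 + 2(497.4) = 994.8
  F: 318.9 (inert)

995 mol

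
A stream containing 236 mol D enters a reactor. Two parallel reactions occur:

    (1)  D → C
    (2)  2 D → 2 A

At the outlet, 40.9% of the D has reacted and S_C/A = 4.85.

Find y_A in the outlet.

0.0699

Conversion of D: D consumed = 0.409 × 236 = 96.52 mol = 1ξ₁ + 2ξ₂.
Selectivity: 1ξ₁ / (2ξ₂) = 4.85 → ξ₁ = 9.7 ξ₂.
Substitute: (1·9.7 + 2) ξ₂ = 96.52 → ξ₂ = 8.25 mol, ξ₁ = 80.02 mol.
Outlet amounts (n = n₀ + Σ ν·ξ):
  D: 236 − 1(80.02) − 2(8.25) = 139.5
  C: 0 + 1(80.02) = 80.02
  A: 0 + 2(8.25) = 16.5
Total out = 236 mol; y_A = 16.5 / 236 = 0.06991.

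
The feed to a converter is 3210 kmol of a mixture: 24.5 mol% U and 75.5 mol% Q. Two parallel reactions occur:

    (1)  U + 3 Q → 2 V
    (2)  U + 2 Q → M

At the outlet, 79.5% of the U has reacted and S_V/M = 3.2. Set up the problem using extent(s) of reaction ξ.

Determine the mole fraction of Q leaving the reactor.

0.402

Conversion of U: U consumed = 0.795 × 786.5 = 625.2 kmol = 1ξ₁ + 1ξ₂.
Selectivity: 2ξ₁ / (1ξ₂) = 3.2 → ξ₁ = 1.6 ξ₂.
Substitute: (1·1.6 + 1) ξ₂ = 625.2 → ξ₂ = 240.5 kmol, ξ₁ = 384.8 kmol.
Outlet amounts (n = n₀ + Σ ν·ξ):
  U: 786.5 − 1(384.8) − 1(240.5) = 161.2
  Q: 2424 − 3(384.8) − 2(240.5) = 788.3
  V: 0 + 2(384.8) = 769.5
  M: 0 + 1(240.5) = 240.5
Total out = 1960 kmol; y_Q = 788.3 / 1960 = 0.4023.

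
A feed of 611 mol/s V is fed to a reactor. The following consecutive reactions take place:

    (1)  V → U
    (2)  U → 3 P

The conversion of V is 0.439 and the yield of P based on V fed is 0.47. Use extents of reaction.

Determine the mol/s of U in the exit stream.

173 mol/s

Conversion of V: V consumed = 1ξ₁ = 0.439 × 611 → ξ₁ = 268.2 mol/s.
Yield of P: 3ξ₂ / 611 = 0.47 → ξ₂ = 95.72 mol/s.
Outlet amounts (n = n₀ + Σ ν·ξ):
  V: 611 − 1(268.2) = 342.8
  U: 0 + 1(268.2) − 1(95.72) = 172.5
  P: 0 + 3(95.72) = 287.2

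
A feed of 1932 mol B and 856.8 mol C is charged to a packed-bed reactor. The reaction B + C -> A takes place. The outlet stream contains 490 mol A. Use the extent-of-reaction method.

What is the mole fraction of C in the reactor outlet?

0.16

For A: n = n₀ + 1ξ → 490 = 0 + 1ξ, giving ξ = 490 mol.
Outlet amounts (n = n₀ + ν ξ):
  B: 1932 − 1(490) = 1442
  C: 856.8 − 1(490) = 366.8
  A: 0 + 1(490) = 490
Total out = 2299 mol; y_C = 366.8 / 2299 = 0.1596.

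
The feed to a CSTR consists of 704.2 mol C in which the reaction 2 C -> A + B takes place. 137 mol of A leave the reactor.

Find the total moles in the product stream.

For A: n = n₀ + 1ξ → 137 = 0 + 1ξ, giving ξ = 137 mol.
Outlet amounts (n = n₀ + ν ξ):
  C: 704.2 − 2(137) = 430.2
  A: 0 + 1(137) = 137
  B: 0 + 1(137) = 137
Total out = 430.2 + 137 + 137 = 704.2 mol.

704 mol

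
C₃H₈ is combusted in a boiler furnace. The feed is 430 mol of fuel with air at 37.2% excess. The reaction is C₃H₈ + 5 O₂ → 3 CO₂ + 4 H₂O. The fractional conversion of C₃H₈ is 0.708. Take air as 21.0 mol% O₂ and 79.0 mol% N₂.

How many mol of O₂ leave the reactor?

1430 mol

Stoichiometric O₂ = 5 × 430 = 2150 mol; O₂ fed = 2150 × 1.372 = 2950 mol.
N₂ fed = 2950 × 79/21 = 11100 mol.
Fuel reacted = 0.708 × 430 → ξ = 304.4 mol.
Outlet (n = n₀ + ν ξ):
  C₃H₈: 430 − 1(304.4) = 125.6
  O₂: 2950 − 5(304.4) = 1428
  N₂: 11100 (inert)
  CO₂: 0 + 3(304.4) = 913.3
  H₂O: 0 + 4(304.4) = 1218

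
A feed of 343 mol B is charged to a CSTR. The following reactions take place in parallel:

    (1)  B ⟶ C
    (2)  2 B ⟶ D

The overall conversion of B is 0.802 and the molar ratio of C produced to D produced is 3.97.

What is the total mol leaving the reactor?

297 mol

Conversion of B: B consumed = 0.802 × 343 = 275.1 mol = 1ξ₁ + 2ξ₂.
Selectivity: 1ξ₁ / (1ξ₂) = 3.97 → ξ₁ = 3.97 ξ₂.
Substitute: (1·3.97 + 2) ξ₂ = 275.1 → ξ₂ = 46.08 mol, ξ₁ = 182.9 mol.
Outlet amounts (n = n₀ + Σ ν·ξ):
  B: 343 − 1(182.9) − 2(46.08) = 67.91
  C: 0 + 1(182.9) = 182.9
  D: 0 + 1(46.08) = 46.08
Total out = 67.91 + 182.9 + 46.08 = 296.9 mol.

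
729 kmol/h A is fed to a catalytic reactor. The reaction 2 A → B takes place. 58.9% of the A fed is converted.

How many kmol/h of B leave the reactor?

215 kmol/h

A reacted = 0.589 × 729 = 429.4 kmol/h; ν_A = −2, so ξ = 429.4/2 = 214.7 kmol/h.
Outlet amounts (n = n₀ + ν ξ):
  A: 729 − 2(214.7) = 299.6
  B: 0 + 1(214.7) = 214.7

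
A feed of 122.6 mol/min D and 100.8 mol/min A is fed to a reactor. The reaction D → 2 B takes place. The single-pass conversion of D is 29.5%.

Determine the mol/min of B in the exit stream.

D reacted = 0.295 × 122.6 = 36.17 mol/min; ν_D = −1, so ξ = 36.17/1 = 36.17 mol/min.
Outlet amounts (n = n₀ + ν ξ):
  D: 122.6 − 1(36.17) = 86.43
  B: 0 + 2(36.17) = 72.33
  A: 100.8 (inert)

72.3 mol/min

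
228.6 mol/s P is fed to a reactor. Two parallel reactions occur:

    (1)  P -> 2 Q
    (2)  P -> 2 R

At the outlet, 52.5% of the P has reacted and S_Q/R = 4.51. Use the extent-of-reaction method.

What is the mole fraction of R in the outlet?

0.125

Conversion of P: P consumed = 0.525 × 228.6 = 120 mol/s = 1ξ₁ + 1ξ₂.
Selectivity: 2ξ₁ / (2ξ₂) = 4.51 → ξ₁ = 4.51 ξ₂.
Substitute: (1·4.51 + 1) ξ₂ = 120 → ξ₂ = 21.78 mol/s, ξ₁ = 98.23 mol/s.
Outlet amounts (n = n₀ + Σ ν·ξ):
  P: 228.6 − 1(98.23) − 1(21.78) = 108.6
  Q: 0 + 2(98.23) = 196.5
  R: 0 + 2(21.78) = 43.56
Total out = 348.6 mol/s; y_R = 43.56 / 348.6 = 0.125.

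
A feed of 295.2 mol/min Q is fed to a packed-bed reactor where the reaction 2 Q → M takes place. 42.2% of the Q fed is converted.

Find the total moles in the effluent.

233 mol/min

Q reacted = 0.422 × 295.2 = 124.6 mol/min; ν_Q = −2, so ξ = 124.6/2 = 62.29 mol/min.
Outlet amounts (n = n₀ + ν ξ):
  Q: 295.2 − 2(62.29) = 170.6
  M: 0 + 1(62.29) = 62.29
Total out = 170.6 + 62.29 = 232.9 mol/min.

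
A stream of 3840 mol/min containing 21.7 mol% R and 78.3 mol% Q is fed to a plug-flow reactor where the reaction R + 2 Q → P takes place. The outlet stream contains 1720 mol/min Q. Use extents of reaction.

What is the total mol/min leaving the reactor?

For Q: n = n₀ − 2ξ → 1720 = 3007 − 2ξ, giving ξ = 643.4 mol/min.
Outlet amounts (n = n₀ + ν ξ):
  R: 833.3 − 1(643.4) = 189.9
  Q: 3007 − 2(643.4) = 1720
  P: 0 + 1(643.4) = 643.4
Total out = 189.9 + 1720 + 643.4 = 2553 mol/min.

2550 mol/min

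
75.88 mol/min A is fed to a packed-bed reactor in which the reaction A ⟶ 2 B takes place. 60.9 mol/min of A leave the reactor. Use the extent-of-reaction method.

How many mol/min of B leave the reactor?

For A: n = n₀ − 1ξ → 60.9 = 75.88 − 1ξ, giving ξ = 14.98 mol/min.
Outlet amounts (n = n₀ + ν ξ):
  A: 75.88 − 1(14.98) = 60.9
  B: 0 + 2(14.98) = 29.96

30 mol/min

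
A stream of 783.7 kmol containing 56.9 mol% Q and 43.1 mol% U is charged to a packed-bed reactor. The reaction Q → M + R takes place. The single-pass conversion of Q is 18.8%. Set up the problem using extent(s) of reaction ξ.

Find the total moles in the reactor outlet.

Q reacted = 0.188 × 445.9 = 83.83 kmol; ν_Q = −1, so ξ = 83.83/1 = 83.83 kmol.
Outlet amounts (n = n₀ + ν ξ):
  Q: 445.9 − 1(83.83) = 362.1
  M: 0 + 1(83.83) = 83.83
  R: 0 + 1(83.83) = 83.83
  U: 337.8 (inert)
Total out = 362.1 + 83.83 + 83.83 + 337.8 = 867.5 kmol.

868 kmol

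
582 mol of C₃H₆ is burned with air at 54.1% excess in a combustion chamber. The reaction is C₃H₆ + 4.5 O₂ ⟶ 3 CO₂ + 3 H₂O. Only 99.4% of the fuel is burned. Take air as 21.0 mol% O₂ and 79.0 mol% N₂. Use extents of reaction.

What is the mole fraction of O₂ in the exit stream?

Stoichiometric O₂ = 4.5 × 582 = 2619 mol; O₂ fed = 2619 × 1.541 = 4036 mol.
N₂ fed = 4036 × 79/21 = 15180 mol.
Fuel reacted = 0.994 × 582 → ξ = 578.5 mol.
Outlet (n = n₀ + ν ξ):
  C₃H₆: 582 − 1(578.5) = 3.492
  O₂: 4036 − 4.5(578.5) = 1433
  N₂: 15180 (inert)
  CO₂: 0 + 3(578.5) = 1736
  H₂O: 0 + 3(578.5) = 1736
Total out = 20090 mol; y_O₂ = 1433 / 20090 = 0.07131.

0.0713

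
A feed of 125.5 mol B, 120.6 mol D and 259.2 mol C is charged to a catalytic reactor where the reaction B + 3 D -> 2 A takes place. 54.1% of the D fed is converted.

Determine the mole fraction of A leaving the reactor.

0.0942

D reacted = 0.541 × 120.6 = 65.24 mol; ν_D = −3, so ξ = 65.24/3 = 21.75 mol.
Outlet amounts (n = n₀ + ν ξ):
  B: 125.5 − 1(21.75) = 103.8
  D: 120.6 − 3(21.75) = 55.36
  A: 0 + 2(21.75) = 43.5
  C: 259.2 (inert)
Total out = 461.8 mol; y_A = 43.5 / 461.8 = 0.09419.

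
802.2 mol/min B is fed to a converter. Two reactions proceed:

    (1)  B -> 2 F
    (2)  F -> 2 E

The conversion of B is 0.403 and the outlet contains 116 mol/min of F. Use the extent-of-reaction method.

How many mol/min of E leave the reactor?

1060 mol/min

Conversion of B: B consumed = 1ξ₁ = 0.403 × 802.2 → ξ₁ = 323.3 mol/min.
F balance: n_F = 0 + 2ξ₁ − 1ξ₂ = 116 → ξ₂ = (2·323.3 − 116)/1 = 530.6 mol/min.
Outlet amounts (n = n₀ + Σ ν·ξ):
  B: 802.2 − 1(323.3) = 478.9
  F: 0 + 2(323.3) − 1(530.6) = 116
  E: 0 + 2(530.6) = 1061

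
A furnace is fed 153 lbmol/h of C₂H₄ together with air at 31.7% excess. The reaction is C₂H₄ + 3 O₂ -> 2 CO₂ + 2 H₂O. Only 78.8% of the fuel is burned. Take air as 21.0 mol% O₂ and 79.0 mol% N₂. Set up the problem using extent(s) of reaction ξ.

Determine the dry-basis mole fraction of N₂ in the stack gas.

0.815

Stoichiometric O₂ = 3 × 153 = 459 lbmol/h; O₂ fed = 459 × 1.317 = 604.5 lbmol/h.
N₂ fed = 604.5 × 79/21 = 2274 lbmol/h.
Fuel reacted = 0.788 × 153 → ξ = 120.6 lbmol/h.
Outlet (n = n₀ + ν ξ):
  C₂H₄: 153 − 1(120.6) = 32.44
  O₂: 604.5 − 3(120.6) = 242.8
  N₂: 2274 (inert)
  CO₂: 0 + 2(120.6) = 241.1
  H₂O: 0 + 2(120.6) = 241.1
Dry total = 2790 lbmol/h; y_N₂ (dry) = 2274 / 2790 = 0.8149.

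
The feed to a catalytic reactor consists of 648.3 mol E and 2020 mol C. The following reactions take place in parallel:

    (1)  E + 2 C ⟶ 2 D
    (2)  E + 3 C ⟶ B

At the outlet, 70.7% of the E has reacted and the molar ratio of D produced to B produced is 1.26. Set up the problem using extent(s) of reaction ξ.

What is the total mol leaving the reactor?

1650 mol

Conversion of E: E consumed = 0.707 × 648.3 = 458.3 mol = 1ξ₁ + 1ξ₂.
Selectivity: 2ξ₁ / (1ξ₂) = 1.26 → ξ₁ = 0.63 ξ₂.
Substitute: (1·0.63 + 1) ξ₂ = 458.3 → ξ₂ = 281.2 mol, ξ₁ = 177.2 mol.
Outlet amounts (n = n₀ + Σ ν·ξ):
  E: 648.3 − 1(177.2) − 1(281.2) = 190
  C: 2020 − 2(177.2) − 3(281.2) = 822.1
  D: 0 + 2(177.2) = 354.3
  B: 0 + 1(281.2) = 281.2
Total out = 190 + 822.1 + 354.3 + 281.2 = 1648 mol.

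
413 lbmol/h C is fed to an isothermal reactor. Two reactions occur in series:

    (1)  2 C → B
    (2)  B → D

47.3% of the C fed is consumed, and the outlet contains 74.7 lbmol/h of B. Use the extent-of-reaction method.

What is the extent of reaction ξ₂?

Conversion of C: C consumed = 2ξ₁ = 0.473 × 413 → ξ₁ = 97.67 lbmol/h.
B balance: n_B = 0 + 1ξ₁ − 1ξ₂ = 74.7 → ξ₂ = (1·97.67 − 74.7)/1 = 22.97 lbmol/h.
Outlet amounts (n = n₀ + Σ ν·ξ):
  C: 413 − 2(97.67) = 217.7
  B: 0 + 1(97.67) − 1(22.97) = 74.7
  D: 0 + 1(22.97) = 22.97

ξ₂ = 23 lbmol/h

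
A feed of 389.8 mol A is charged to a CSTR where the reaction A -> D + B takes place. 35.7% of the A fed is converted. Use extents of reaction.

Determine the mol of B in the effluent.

139 mol

A reacted = 0.357 × 389.8 = 139.2 mol; ν_A = −1, so ξ = 139.2/1 = 139.2 mol.
Outlet amounts (n = n₀ + ν ξ):
  A: 389.8 − 1(139.2) = 250.6
  D: 0 + 1(139.2) = 139.2
  B: 0 + 1(139.2) = 139.2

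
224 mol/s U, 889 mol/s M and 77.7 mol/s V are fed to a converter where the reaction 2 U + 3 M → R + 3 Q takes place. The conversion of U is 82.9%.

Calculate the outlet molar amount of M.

610 mol/s

U reacted = 0.829 × 224 = 185.7 mol/s; ν_U = −2, so ξ = 185.7/2 = 92.85 mol/s.
Outlet amounts (n = n₀ + ν ξ):
  U: 224 − 2(92.85) = 38.3
  M: 889 − 3(92.85) = 610.5
  R: 0 + 1(92.85) = 92.85
  Q: 0 + 3(92.85) = 278.5
  V: 77.7 (inert)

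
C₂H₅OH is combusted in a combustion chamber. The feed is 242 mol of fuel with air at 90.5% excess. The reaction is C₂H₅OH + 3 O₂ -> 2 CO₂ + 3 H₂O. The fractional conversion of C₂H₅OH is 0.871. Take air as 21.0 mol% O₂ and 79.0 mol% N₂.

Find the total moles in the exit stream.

Stoichiometric O₂ = 3 × 242 = 726 mol; O₂ fed = 726 × 1.905 = 1383 mol.
N₂ fed = 1383 × 79/21 = 5203 mol.
Fuel reacted = 0.871 × 242 → ξ = 210.8 mol.
Outlet (n = n₀ + ν ξ):
  C₂H₅OH: 242 − 1(210.8) = 31.22
  O₂: 1383 − 3(210.8) = 750.7
  N₂: 5203 (inert)
  CO₂: 0 + 2(210.8) = 421.6
  H₂O: 0 + 3(210.8) = 632.3
Total out = 31.22 + 750.7 + 5203 + 421.6 + 632.3 = 7039 mol.

7040 mol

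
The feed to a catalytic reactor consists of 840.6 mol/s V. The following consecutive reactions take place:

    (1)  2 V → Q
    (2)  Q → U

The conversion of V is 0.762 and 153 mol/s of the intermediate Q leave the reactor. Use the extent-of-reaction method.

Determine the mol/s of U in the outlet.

167 mol/s

Conversion of V: V consumed = 2ξ₁ = 0.762 × 840.6 → ξ₁ = 320.3 mol/s.
Q balance: n_Q = 0 + 1ξ₁ − 1ξ₂ = 153 → ξ₂ = (1·320.3 − 153)/1 = 167.3 mol/s.
Outlet amounts (n = n₀ + Σ ν·ξ):
  V: 840.6 − 2(320.3) = 200.1
  Q: 0 + 1(320.3) − 1(167.3) = 153
  U: 0 + 1(167.3) = 167.3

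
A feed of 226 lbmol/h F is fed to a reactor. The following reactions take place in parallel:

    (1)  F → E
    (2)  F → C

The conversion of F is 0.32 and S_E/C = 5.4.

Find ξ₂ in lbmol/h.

ξ₂ = 11.3 lbmol/h

Conversion of F: F consumed = 0.32 × 226 = 72.32 lbmol/h = 1ξ₁ + 1ξ₂.
Selectivity: 1ξ₁ / (1ξ₂) = 5.4 → ξ₁ = 5.4 ξ₂.
Substitute: (1·5.4 + 1) ξ₂ = 72.32 → ξ₂ = 11.3 lbmol/h, ξ₁ = 61.02 lbmol/h.
Outlet amounts (n = n₀ + Σ ν·ξ):
  F: 226 − 1(61.02) − 1(11.3) = 153.7
  E: 0 + 1(61.02) = 61.02
  C: 0 + 1(11.3) = 11.3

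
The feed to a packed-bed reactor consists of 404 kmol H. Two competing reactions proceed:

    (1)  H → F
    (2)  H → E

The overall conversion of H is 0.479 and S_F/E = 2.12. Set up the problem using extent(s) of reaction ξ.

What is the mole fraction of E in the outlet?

Conversion of H: H consumed = 0.479 × 404 = 193.5 kmol = 1ξ₁ + 1ξ₂.
Selectivity: 1ξ₁ / (1ξ₂) = 2.12 → ξ₁ = 2.12 ξ₂.
Substitute: (1·2.12 + 1) ξ₂ = 193.5 → ξ₂ = 62.02 kmol, ξ₁ = 131.5 kmol.
Outlet amounts (n = n₀ + Σ ν·ξ):
  H: 404 − 1(131.5) − 1(62.02) = 210.5
  F: 0 + 1(131.5) = 131.5
  E: 0 + 1(62.02) = 62.02
Total out = 404 kmol; y_E = 62.02 / 404 = 0.1535.

0.154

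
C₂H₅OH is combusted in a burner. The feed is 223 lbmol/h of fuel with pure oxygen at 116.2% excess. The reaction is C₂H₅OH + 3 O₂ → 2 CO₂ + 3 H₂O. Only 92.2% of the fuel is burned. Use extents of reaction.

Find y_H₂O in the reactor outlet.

0.329

Stoichiometric O₂ = 3 × 223 = 669 lbmol/h; O₂ fed = 669 × 2.162 = 1446 lbmol/h.
Fuel reacted = 0.922 × 223 → ξ = 205.6 lbmol/h.
Outlet (n = n₀ + ν ξ):
  C₂H₅OH: 223 − 1(205.6) = 17.39
  O₂: 1446 − 3(205.6) = 829.6
  CO₂: 0 + 2(205.6) = 411.2
  H₂O: 0 + 3(205.6) = 616.8
Total out = 1875 lbmol/h; y_H₂O = 616.8 / 1875 = 0.329.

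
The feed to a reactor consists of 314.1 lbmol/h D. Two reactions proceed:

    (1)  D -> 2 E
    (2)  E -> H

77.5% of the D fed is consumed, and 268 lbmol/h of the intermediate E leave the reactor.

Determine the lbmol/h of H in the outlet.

219 lbmol/h

Conversion of D: D consumed = 1ξ₁ = 0.775 × 314.1 → ξ₁ = 243.4 lbmol/h.
E balance: n_E = 0 + 2ξ₁ − 1ξ₂ = 268 → ξ₂ = (2·243.4 − 268)/1 = 218.9 lbmol/h.
Outlet amounts (n = n₀ + Σ ν·ξ):
  D: 314.1 − 1(243.4) = 70.67
  E: 0 + 2(243.4) − 1(218.9) = 268
  H: 0 + 1(218.9) = 218.9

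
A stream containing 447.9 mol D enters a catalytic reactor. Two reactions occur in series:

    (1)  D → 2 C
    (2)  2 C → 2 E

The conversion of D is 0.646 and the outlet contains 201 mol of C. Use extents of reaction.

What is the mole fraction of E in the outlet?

0.512

Conversion of D: D consumed = 1ξ₁ = 0.646 × 447.9 → ξ₁ = 289.3 mol.
C balance: n_C = 0 + 2ξ₁ − 2ξ₂ = 201 → ξ₂ = (2·289.3 − 201)/2 = 188.8 mol.
Outlet amounts (n = n₀ + Σ ν·ξ):
  D: 447.9 − 1(289.3) = 158.6
  C: 0 + 2(289.3) − 2(188.8) = 201
  E: 0 + 2(188.8) = 377.7
Total out = 737.2 mol; y_E = 377.7 / 737.2 = 0.5123.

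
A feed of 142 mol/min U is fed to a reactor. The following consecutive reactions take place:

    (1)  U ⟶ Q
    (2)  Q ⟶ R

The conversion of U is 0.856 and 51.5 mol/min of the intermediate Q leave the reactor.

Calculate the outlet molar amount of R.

70.1 mol/min

Conversion of U: U consumed = 1ξ₁ = 0.856 × 142 → ξ₁ = 121.6 mol/min.
Q balance: n_Q = 0 + 1ξ₁ − 1ξ₂ = 51.5 → ξ₂ = (1·121.6 − 51.5)/1 = 70.05 mol/min.
Outlet amounts (n = n₀ + Σ ν·ξ):
  U: 142 − 1(121.6) = 20.45
  Q: 0 + 1(121.6) − 1(70.05) = 51.5
  R: 0 + 1(70.05) = 70.05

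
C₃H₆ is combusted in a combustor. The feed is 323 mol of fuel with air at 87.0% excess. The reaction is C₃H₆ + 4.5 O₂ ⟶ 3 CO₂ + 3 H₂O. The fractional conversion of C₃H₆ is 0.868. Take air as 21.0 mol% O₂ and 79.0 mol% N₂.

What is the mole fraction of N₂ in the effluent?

0.763

Stoichiometric O₂ = 4.5 × 323 = 1454 mol; O₂ fed = 1454 × 1.870 = 2718 mol.
N₂ fed = 2718 × 79/21 = 10230 mol.
Fuel reacted = 0.868 × 323 → ξ = 280.4 mol.
Outlet (n = n₀ + ν ξ):
  C₃H₆: 323 − 1(280.4) = 42.64
  O₂: 2718 − 4.5(280.4) = 1456
  N₂: 10230 (inert)
  CO₂: 0 + 3(280.4) = 841.1
  H₂O: 0 + 3(280.4) = 841.1
Total out = 13410 mol; y_N₂ = 10230 / 13410 = 0.7627.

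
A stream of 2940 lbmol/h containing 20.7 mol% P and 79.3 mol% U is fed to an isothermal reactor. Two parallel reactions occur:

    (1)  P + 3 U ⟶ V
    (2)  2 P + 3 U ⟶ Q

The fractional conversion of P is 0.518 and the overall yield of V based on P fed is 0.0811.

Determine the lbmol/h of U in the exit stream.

1780 lbmol/h

Yield of V: 1ξ₁ / 608.6 = 0.0811 → ξ₁ = 49.36 lbmol/h.
Conversion of P: 1ξ₁ + 2ξ₂ = 0.518 × 608.6 = 315.2 → ξ₂ = 132.9 lbmol/h.
Outlet amounts (n = n₀ + Σ ν·ξ):
  P: 608.6 − 1(49.36) − 2(132.9) = 293.3
  U: 2331 − 3(49.36) − 3(132.9) = 1785
  V: 0 + 1(49.36) = 49.36
  Q: 0 + 1(132.9) = 132.9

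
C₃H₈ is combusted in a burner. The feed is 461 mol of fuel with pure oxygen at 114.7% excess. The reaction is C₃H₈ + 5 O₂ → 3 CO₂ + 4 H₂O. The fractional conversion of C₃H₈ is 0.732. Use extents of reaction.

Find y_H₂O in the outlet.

0.235

Stoichiometric O₂ = 5 × 461 = 2305 mol; O₂ fed = 2305 × 2.147 = 4949 mol.
Fuel reacted = 0.732 × 461 → ξ = 337.5 mol.
Outlet (n = n₀ + ν ξ):
  C₃H₈: 461 − 1(337.5) = 123.5
  O₂: 4949 − 5(337.5) = 3262
  CO₂: 0 + 3(337.5) = 1012
  H₂O: 0 + 4(337.5) = 1350
Total out = 5747 mol; y_H₂O = 1350 / 5747 = 0.2349.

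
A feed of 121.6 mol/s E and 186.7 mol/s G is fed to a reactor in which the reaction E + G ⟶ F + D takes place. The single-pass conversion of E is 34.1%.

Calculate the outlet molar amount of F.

E reacted = 0.341 × 121.6 = 41.47 mol/s; ν_E = −1, so ξ = 41.47/1 = 41.47 mol/s.
Outlet amounts (n = n₀ + ν ξ):
  E: 121.6 − 1(41.47) = 80.13
  G: 186.7 − 1(41.47) = 145.2
  F: 0 + 1(41.47) = 41.47
  D: 0 + 1(41.47) = 41.47

41.5 mol/s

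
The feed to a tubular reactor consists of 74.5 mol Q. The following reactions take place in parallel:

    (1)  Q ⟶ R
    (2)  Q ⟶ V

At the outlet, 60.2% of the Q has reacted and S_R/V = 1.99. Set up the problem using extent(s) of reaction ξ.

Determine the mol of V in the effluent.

15 mol

Conversion of Q: Q consumed = 0.602 × 74.5 = 44.85 mol = 1ξ₁ + 1ξ₂.
Selectivity: 1ξ₁ / (1ξ₂) = 1.99 → ξ₁ = 1.99 ξ₂.
Substitute: (1·1.99 + 1) ξ₂ = 44.85 → ξ₂ = 15 mol, ξ₁ = 29.85 mol.
Outlet amounts (n = n₀ + Σ ν·ξ):
  Q: 74.5 − 1(29.85) − 1(15) = 29.65
  R: 0 + 1(29.85) = 29.85
  V: 0 + 1(15) = 15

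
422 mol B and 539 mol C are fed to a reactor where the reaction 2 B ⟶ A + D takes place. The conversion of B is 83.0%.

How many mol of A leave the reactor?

175 mol

B reacted = 0.83 × 422 = 350.3 mol; ν_B = −2, so ξ = 350.3/2 = 175.1 mol.
Outlet amounts (n = n₀ + ν ξ):
  B: 422 − 2(175.1) = 71.74
  A: 0 + 1(175.1) = 175.1
  D: 0 + 1(175.1) = 175.1
  C: 539 (inert)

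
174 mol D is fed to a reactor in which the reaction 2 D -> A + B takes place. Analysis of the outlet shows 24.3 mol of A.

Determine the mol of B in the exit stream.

For A: n = n₀ + 1ξ → 24.3 = 0 + 1ξ, giving ξ = 24.3 mol.
Outlet amounts (n = n₀ + ν ξ):
  D: 174 − 2(24.3) = 125.4
  A: 0 + 1(24.3) = 24.3
  B: 0 + 1(24.3) = 24.3

24.3 mol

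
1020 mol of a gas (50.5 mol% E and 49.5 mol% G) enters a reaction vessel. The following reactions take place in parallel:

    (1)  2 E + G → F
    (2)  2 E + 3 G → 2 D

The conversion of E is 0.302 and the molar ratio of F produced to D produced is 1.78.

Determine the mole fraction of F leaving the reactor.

0.0717

Conversion of E: E consumed = 0.302 × 515.1 = 155.6 mol = 2ξ₁ + 2ξ₂.
Selectivity: 1ξ₁ / (2ξ₂) = 1.78 → ξ₁ = 3.56 ξ₂.
Substitute: (2·3.56 + 2) ξ₂ = 155.6 → ξ₂ = 17.06 mol, ξ₁ = 60.72 mol.
Outlet amounts (n = n₀ + Σ ν·ξ):
  E: 515.1 − 2(60.72) − 2(17.06) = 359.5
  G: 504.9 − 1(60.72) − 3(17.06) = 393
  F: 0 + 1(60.72) = 60.72
  D: 0 + 2(17.06) = 34.11
Total out = 847.4 mol; y_F = 60.72 / 847.4 = 0.07166.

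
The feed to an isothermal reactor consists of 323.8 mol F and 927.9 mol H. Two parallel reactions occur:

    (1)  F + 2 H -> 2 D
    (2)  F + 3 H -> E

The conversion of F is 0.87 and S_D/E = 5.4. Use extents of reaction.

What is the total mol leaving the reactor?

818 mol

Conversion of F: F consumed = 0.87 × 323.8 = 281.7 mol = 1ξ₁ + 1ξ₂.
Selectivity: 2ξ₁ / (1ξ₂) = 5.4 → ξ₁ = 2.7 ξ₂.
Substitute: (1·2.7 + 1) ξ₂ = 281.7 → ξ₂ = 76.14 mol, ξ₁ = 205.6 mol.
Outlet amounts (n = n₀ + Σ ν·ξ):
  F: 323.8 − 1(205.6) − 1(76.14) = 42.09
  H: 927.9 − 2(205.6) − 3(76.14) = 288.4
  D: 0 + 2(205.6) = 411.1
  E: 0 + 1(76.14) = 76.14
Total out = 42.09 + 288.4 + 411.1 + 76.14 = 817.7 mol.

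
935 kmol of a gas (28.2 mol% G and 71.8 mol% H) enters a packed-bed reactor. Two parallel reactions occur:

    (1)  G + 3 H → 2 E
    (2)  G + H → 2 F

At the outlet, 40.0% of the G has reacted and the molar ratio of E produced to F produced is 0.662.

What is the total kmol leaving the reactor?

Conversion of G: G consumed = 0.4 × 263.7 = 105.5 kmol = 1ξ₁ + 1ξ₂.
Selectivity: 2ξ₁ / (2ξ₂) = 0.662 → ξ₁ = 0.662 ξ₂.
Substitute: (1·0.662 + 1) ξ₂ = 105.5 → ξ₂ = 63.46 kmol, ξ₁ = 42.01 kmol.
Outlet amounts (n = n₀ + Σ ν·ξ):
  G: 263.7 − 1(42.01) − 1(63.46) = 158.2
  H: 671.3 − 3(42.01) − 1(63.46) = 481.8
  E: 0 + 2(42.01) = 84.02
  F: 0 + 2(63.46) = 126.9
Total out = 158.2 + 481.8 + 84.02 + 126.9 = 851 kmol.

851 kmol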